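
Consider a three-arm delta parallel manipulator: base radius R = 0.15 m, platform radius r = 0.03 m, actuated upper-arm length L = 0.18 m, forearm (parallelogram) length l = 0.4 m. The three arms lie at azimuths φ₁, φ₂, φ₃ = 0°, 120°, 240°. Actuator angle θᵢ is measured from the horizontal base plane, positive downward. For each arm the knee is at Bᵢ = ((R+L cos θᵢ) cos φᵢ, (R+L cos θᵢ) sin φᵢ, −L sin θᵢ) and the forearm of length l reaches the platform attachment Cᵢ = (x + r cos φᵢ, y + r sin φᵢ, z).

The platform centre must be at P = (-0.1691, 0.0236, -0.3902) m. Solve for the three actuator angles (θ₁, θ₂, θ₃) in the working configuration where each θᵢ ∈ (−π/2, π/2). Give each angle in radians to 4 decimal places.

φ1=0.0° → target in arm frame (-0.1691, 0.0236)
  e−x'=0.2891;  (l²−L²−(e−x')²−y'²−z²)/2L = -0.3022
  γ=atan2(-0.3902,0.2891)=-0.9331;  ψ=arccos(-0.6223)=2.2425;  θ1=γ+ψ≈1.3093
rotate P by −φ2: (0.1050, 0.1346, -0.3902)
  A cos θ + B sin θ = C:  0.0150·cos θ + -0.3902·sin θ = -0.1195
  θ2 = atan2(B,A) + arccos(C/0.3905) = 0.3494
rotate P by −φ3: (0.0641, -0.1582, -0.3902)
  A=0.0559, B=-0.3902, C=(l²−L²−A²−y'²−z²)/(2L)=-0.1467
  γ=atan2(-0.3902,0.0559)=-1.4285;  ψ=arccos(-0.3722)=1.9522;  θ3=γ+ψ≈0.5237

θ₁ = 1.3093, θ₂ = 0.3494, θ₃ = 0.5237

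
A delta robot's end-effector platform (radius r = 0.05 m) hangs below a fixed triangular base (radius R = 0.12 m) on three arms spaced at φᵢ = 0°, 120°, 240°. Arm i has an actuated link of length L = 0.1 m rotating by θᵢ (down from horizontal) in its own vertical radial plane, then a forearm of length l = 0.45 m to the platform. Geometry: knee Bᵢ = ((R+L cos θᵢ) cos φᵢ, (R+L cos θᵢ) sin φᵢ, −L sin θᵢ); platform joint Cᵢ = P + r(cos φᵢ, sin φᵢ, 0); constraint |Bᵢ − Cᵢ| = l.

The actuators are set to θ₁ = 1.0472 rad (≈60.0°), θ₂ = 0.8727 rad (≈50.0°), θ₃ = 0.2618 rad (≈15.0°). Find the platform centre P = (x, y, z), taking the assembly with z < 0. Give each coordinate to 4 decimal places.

(-0.0898, -0.0952, -0.4732)

O1 = (0.1200·cos0.0°, 0.1200·sin0.0°, -0.0866) = (0.1200, 0.0000, -0.0866)
φ2=120.0°: virtual centre (-0.0671, 0.1163, -0.0766), radius l
O3 = (0.1666·cos240.0°, 0.1666·sin240.0°, -0.0259) = (-0.0833, -0.1443, -0.0259)
|O₂|²−|O₁|² = 0.0020;  |O₃|²−|O₁|² = 0.0065
[-0.3743 0.2326 0.0200]·P = 0.0020;  [-0.4066 -0.2885 0.1214]·P = 0.0065
Cramer: x(z) = -0.0103+0.1679z;  y(z) = -0.0080+0.1843z
into |P−O₁|² = l²: 1.0621z² + 0.1265z + -0.1779 = 0;  Δ = 0.7720;  z = -0.4732 or 0.3541 → z<0 root = -0.4732
x = -0.0898, y = -0.0952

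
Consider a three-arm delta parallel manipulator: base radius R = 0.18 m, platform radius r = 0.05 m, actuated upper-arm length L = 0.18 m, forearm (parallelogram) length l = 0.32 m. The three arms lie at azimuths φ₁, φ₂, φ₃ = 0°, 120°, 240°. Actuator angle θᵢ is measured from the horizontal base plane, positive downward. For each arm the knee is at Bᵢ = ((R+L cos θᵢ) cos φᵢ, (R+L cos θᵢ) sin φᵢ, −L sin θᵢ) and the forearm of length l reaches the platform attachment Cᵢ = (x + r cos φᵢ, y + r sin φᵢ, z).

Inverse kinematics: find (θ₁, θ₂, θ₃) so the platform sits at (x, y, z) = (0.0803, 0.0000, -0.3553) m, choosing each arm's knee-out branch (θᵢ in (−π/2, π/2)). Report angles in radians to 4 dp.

θ₁ = 0.6109, θ₂ = 1.1344, θ₃ = 1.1344

φ1=0.0° → target in arm frame (0.0803, 0.0000)
  A cos θ + B sin θ = C:  0.0497·cos θ + -0.3553·sin θ = -0.1631
  √(A²+B²)=0.3588;  θ1 = -1.4318+2.0427 ≈ 0.6109
rotate P by −φ2: (-0.0401, -0.0695, -0.3553)
  A cos θ + B sin θ = C:  0.1701·cos θ + -0.3553·sin θ = -0.2501
  √(A²+B²)=0.3939;  θ2 = -1.1242+2.2585 ≈ 1.1344
φ3=240.0° → target in arm frame (-0.0402, 0.0695)
  e−x'=0.1702;  (l²−L²−(e−x')²−y'²−z²)/2L = -0.2501
  γ=atan2(-0.3553,0.1702)=-1.1242;  ψ=arccos(-0.6348)=2.2585;  θ3=γ+ψ≈1.1344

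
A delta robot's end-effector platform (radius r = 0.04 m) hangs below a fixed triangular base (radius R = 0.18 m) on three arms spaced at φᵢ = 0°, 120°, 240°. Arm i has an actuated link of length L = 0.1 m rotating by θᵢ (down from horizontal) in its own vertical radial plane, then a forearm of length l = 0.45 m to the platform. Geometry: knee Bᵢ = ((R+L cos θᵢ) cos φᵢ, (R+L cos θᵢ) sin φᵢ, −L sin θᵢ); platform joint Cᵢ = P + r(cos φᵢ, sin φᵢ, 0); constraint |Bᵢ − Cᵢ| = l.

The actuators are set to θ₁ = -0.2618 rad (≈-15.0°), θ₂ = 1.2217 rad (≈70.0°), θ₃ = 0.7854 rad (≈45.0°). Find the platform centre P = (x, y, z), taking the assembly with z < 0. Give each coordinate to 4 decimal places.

(0.1556, -0.0527, -0.4136)

S1 = (0.2366·cos0.0°, 0.2366·sin0.0°, 0.0259) = (0.2366, 0.0000, 0.0259)
φ2=120.0°: virtual centre (-0.0871, 0.1509, -0.0940), radius l
φ3=240.0°: virtual centre (-0.1054, -0.1825, -0.0707), radius l
|S₂|²−|S₁|² = -0.0175;  |S₃|²−|S₁|² = -0.0072
[-0.6474 0.3017 -0.2397]·P = -0.0175;  [-0.6839 -0.3650 -0.1932]·P = -0.0072
Cramer: x(z) = 0.0193-0.3293z;  y(z) = -0.0164+0.0878z
into |P−S₁|² = l²: 1.1162z² + 0.0885z + -0.1544 = 0;  Δ = 0.6970;  z = -0.4136 or 0.3344 → z<0 root = -0.4136
x = 0.1556, y = -0.0527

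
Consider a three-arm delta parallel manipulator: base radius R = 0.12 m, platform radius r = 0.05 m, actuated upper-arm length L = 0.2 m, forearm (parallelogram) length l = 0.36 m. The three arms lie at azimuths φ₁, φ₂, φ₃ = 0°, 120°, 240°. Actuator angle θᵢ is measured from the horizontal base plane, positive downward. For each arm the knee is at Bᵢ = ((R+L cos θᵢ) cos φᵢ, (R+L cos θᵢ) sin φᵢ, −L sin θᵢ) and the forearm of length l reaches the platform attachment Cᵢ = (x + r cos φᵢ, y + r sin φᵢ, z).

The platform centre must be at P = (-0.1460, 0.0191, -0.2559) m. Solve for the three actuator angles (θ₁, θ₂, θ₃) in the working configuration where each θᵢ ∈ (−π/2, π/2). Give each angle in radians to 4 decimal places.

θ₁ = 0.8729, θ₂ = -0.1745, θ₃ = -0.0002

φ1=0.0° → target in arm frame (-0.1460, 0.0191)
  A=0.2160, B=-0.2559, C=(l²−L²−A²−y'²−z²)/(2L)=-0.0573
  θ1 = atan2(B,A) + arccos(C/0.3349) = 0.8729
φ2=120.0° → target in arm frame (0.0895, 0.1169)
  e−x'=-0.0195;  (l²−L²−(e−x')²−y'²−z²)/2L = 0.0252
  θ2 = atan2(B,A) + arccos(C/0.2566) = -0.1745
rotate P by −φ3: (0.0565, -0.1360, -0.2559)
  A cos θ + B sin θ = C:  0.0135·cos θ + -0.2559·sin θ = 0.0136
  √(A²+B²)=0.2563;  θ3 = -1.5179+1.5177 ≈ -0.0002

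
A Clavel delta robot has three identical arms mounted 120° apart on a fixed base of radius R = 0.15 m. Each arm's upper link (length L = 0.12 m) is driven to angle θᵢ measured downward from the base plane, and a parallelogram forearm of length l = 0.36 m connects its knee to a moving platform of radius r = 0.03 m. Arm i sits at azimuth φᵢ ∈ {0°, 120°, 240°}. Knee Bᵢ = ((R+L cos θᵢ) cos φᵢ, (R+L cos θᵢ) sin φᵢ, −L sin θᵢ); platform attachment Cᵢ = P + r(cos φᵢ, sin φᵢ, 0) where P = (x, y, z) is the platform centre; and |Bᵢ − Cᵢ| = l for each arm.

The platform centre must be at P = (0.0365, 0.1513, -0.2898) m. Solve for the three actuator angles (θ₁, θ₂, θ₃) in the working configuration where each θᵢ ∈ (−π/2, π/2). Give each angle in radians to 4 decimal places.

θ₁ = 0.2619, θ₂ = -0.2616, θ₃ = 1.2215

arm 1 (φ=0.0°): x'=0.0365, y'=0.1513
  A=0.0835, B=-0.2898, C=(l²−L²−A²−y'²−z²)/(2L)=0.0056
  γ=atan2(-0.2898,0.0835)=-1.2903;  ψ=arccos(0.0187)=1.5521;  θ1=γ+ψ≈0.2619
φ2=120.0° → target in arm frame (0.1128, -0.1073)
  A cos θ + B sin θ = C:  0.0072·cos θ + -0.2898·sin θ = 0.0819
  √(A²+B²)=0.2899;  θ2 = -1.5459+1.2843 ≈ -0.2616
arm 3 (φ=240.0°): x'=-0.1493, y'=-0.0440
  A=0.2693, B=-0.2898, C=(l²−L²−A²−y'²−z²)/(2L)=-0.1801
  γ=atan2(-0.2898,0.2693)=-0.8221;  ψ=arccos(-0.4554)=2.0436;  θ3=γ+ψ≈1.2215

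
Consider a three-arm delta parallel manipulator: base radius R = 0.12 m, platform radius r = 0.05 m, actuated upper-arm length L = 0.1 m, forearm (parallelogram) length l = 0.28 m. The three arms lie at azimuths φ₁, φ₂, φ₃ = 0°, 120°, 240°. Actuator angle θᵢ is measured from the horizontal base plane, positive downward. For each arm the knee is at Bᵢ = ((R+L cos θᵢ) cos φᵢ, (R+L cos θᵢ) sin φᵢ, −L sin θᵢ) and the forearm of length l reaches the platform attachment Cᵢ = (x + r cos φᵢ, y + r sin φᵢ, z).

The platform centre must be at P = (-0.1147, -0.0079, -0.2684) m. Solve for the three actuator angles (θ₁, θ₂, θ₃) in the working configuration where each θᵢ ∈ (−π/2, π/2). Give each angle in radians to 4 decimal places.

φ1=0.0° → target in arm frame (-0.1147, -0.0079)
  e−x'=0.1847;  (l²−L²−(e−x')²−y'²−z²)/2L = -0.1891
  θ1 = atan2(B,A) + arccos(C/0.3258) = 1.2219
rotate P by −φ2: (0.0505, 0.1033, -0.2684)
  e−x'=0.0195;  (l²−L²−(e−x')²−y'²−z²)/2L = -0.0734
  √(A²+B²)=0.2691;  θ2 = -1.4983+1.8472 ≈ 0.3489
rotate P by −φ3: (0.0642, -0.0954, -0.2684)
  A=0.0058, B=-0.2684, C=(l²−L²−A²−y'²−z²)/(2L)=-0.0639
  θ3 = atan2(B,A) + arccos(C/0.2685) = 0.2618

θ₁ = 1.2219, θ₂ = 0.3489, θ₃ = 0.2618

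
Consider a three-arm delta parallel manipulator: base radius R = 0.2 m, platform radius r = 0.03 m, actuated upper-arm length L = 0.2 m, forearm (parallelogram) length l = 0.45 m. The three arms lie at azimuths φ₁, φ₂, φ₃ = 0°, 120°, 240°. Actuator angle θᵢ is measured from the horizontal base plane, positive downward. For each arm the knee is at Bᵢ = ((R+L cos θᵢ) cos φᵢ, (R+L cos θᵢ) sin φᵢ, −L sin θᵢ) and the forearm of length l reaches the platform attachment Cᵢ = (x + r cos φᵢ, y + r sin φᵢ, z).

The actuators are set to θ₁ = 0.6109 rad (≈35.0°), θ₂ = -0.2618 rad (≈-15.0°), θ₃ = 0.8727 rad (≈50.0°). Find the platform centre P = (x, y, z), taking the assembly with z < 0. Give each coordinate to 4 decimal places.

(-0.0342, 0.1369, -0.3345)

φ1=0.0°: virtual centre (0.3338, 0.0000, -0.1147), radius l
φ2=120.0°: virtual centre (-0.1816, 0.3145, 0.0518), radius l
φ3=240.0°: virtual centre (-0.1493, -0.2586, -0.1532), radius l
subtract pairs → two planes through P
plane₁₂: -1.0308x+0.6291y+0.3330z = 0.0100
det = 1.1409;  x = 0.0021+0.1085z,  y = 0.0193+-0.3516z
into |P−O₁|² = l²: 1.1354z² + 0.1439z + -0.0789 = 0;  Δ = 0.3791;  z = -0.3345 or 0.2078 → z<0 root = -0.3345
x = -0.0342, y = 0.1369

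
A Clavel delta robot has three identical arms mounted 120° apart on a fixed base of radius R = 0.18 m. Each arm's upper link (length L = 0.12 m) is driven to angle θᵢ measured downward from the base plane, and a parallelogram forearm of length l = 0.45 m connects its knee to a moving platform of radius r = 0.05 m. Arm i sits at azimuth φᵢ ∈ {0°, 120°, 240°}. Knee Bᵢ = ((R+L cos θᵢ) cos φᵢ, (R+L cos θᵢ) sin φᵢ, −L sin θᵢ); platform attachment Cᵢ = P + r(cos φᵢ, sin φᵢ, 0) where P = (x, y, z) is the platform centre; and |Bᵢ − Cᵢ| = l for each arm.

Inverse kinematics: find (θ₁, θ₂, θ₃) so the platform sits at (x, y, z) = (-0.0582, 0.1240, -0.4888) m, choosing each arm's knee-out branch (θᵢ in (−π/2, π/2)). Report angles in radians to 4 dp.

φ1=0.0° → target in arm frame (-0.0582, 0.1240)
  A=0.1882, B=-0.4888, C=(l²−L²−A²−y'²−z²)/(2L)=-0.4234
  √(A²+B²)=0.5238;  θ1 = -1.2033+2.5122 ≈ 1.3089
φ2=120.0° → target in arm frame (0.1365, -0.0116)
  A=-0.0065, B=-0.4888, C=(l²−L²−A²−y'²−z²)/(2L)=-0.2125
  θ2 = atan2(B,A) + arccos(C/0.4888) = 0.4365
φ3=240.0° → target in arm frame (-0.0783, -0.1124)
  A cos θ + B sin θ = C:  0.2083·cos θ + -0.4888·sin θ = -0.4452
  θ3 = atan2(B,A) + arccos(C/0.5313) = 1.3962

θ₁ = 1.3089, θ₂ = 0.4365, θ₃ = 1.3962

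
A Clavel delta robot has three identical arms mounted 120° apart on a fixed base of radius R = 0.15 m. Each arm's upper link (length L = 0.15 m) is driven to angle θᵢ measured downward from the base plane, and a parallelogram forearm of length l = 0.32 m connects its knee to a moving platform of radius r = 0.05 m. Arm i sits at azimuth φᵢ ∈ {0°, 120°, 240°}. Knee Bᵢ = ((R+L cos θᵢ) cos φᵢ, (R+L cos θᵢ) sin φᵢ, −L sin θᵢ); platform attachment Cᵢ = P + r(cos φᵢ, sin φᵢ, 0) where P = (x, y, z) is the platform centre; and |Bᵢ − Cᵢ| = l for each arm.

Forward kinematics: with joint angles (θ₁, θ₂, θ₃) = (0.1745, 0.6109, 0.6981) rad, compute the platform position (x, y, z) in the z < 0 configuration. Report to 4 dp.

(0.0602, 0.0105, -0.2851)

O1 = (0.2477·cos0.0°, 0.2477·sin0.0°, -0.0260) = (0.2477, 0.0000, -0.0260)
φ2=120.0°: virtual centre (-0.1114, 0.1930, -0.0860), radius l
O3 = (0.2149·cos240.0°, 0.2149·sin240.0°, -0.0964) = (-0.1075, -0.1861, -0.0964)
subtract pairs → two planes through P
plane₁₂: -0.7183x+0.3860y+-0.1200z = -0.0050
Cramer: x(z) = 0.0081-0.1828z;  y(z) = 0.0022-0.0293z
sphere 1 gives Az²+Bz+C=0 with A=1.0343, B=0.1396, C=-0.0443;  B²−4AC=0.2027;  roots -0.2851, 0.1502;  negative root z = -0.2851
x = 0.0602, y = 0.0105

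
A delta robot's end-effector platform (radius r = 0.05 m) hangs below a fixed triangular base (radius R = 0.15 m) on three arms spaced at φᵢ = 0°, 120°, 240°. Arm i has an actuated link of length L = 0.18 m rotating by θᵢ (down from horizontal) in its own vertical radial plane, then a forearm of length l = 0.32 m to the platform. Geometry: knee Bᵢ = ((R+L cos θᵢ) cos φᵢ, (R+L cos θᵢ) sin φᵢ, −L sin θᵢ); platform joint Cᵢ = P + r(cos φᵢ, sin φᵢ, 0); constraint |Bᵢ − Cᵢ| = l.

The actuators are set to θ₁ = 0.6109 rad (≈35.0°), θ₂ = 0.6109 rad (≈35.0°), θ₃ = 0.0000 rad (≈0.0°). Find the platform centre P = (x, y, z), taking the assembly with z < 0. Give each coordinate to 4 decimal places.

(-0.0349, -0.0604, -0.2412)

centre 1 = (0.2474·cos0.0°, 0.2474·sin0.0°, -0.1032) = (0.2474, 0.0000, -0.1032)
arm 2 at φ=120.0°: (R−r)+L cos θ2 = 0.2474;  centre 2 = (-0.1237, 0.2143, -0.1032)
φ3=240.0°: virtual centre (-0.1400, -0.2425, 0.0000), radius l
subtract pairs → two planes through P
plane₁₂: -0.7423x+0.4286y+0.0000z = 0.0000
Cramer: x(z) = -0.0040+0.1279z;  y(z) = -0.0070+0.2215z
quadratic in z: (1.0654)z²+(0.1391)z+(-0.0285)=0, √Δ=0.3750 → z ∈ {-0.2412, 0.1107}; z = -0.2412 (taking z<0)
x = -0.0349, y = -0.0604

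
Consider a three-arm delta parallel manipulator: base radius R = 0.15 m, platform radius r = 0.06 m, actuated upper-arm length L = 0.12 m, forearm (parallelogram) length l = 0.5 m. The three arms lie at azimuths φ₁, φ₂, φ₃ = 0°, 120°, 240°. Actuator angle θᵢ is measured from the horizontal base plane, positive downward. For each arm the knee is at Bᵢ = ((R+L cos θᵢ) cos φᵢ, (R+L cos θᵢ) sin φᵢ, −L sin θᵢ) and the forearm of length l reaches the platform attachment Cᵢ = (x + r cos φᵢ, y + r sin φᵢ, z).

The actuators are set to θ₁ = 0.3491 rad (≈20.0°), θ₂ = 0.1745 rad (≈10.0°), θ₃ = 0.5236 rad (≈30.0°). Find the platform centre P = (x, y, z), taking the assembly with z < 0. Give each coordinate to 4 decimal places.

(0.0007, 0.0593, -0.4945)

φ1=0.0°: virtual centre (0.2028, 0.0000, -0.0410), radius l
φ2=120.0°: virtual centre (-0.1041, 0.1803, -0.0208), radius l
centre 3 = (0.1939·cos240.0°, 0.1939·sin240.0°, -0.0600) = (-0.0970, -0.1679, -0.0600)
eliminate P² terms by subtracting sphere 1 from 2 and 3
[-0.6137 0.3606 0.0404]·P = 0.0010;  [-0.5994 -0.3359 -0.0379]·P = -0.0016
Cramer: x(z) = 0.0006-0.0002z;  y(z) = 0.0037-0.1125z
into |P−centre ₁|² = l²: 1.0127z² + 0.0813z + -0.2074 = 0;  Δ = 0.8468;  z = -0.4945 or 0.4142 → z<0 root = -0.4945
x = 0.0007, y = 0.0593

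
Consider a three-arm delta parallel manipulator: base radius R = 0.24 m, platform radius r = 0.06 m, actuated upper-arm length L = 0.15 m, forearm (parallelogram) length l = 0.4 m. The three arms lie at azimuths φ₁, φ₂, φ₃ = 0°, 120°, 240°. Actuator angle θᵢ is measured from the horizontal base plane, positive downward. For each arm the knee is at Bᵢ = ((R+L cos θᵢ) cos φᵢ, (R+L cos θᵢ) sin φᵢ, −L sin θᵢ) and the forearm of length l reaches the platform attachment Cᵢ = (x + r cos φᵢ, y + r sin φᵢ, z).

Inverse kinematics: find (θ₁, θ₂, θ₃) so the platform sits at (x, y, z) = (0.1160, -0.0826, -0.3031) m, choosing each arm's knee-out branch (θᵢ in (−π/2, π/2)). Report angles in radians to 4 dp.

rotate P by −φ1: (0.1160, -0.0826, -0.3031)
  A=0.0640, B=-0.3031, C=(l²−L²−A²−y'²−z²)/(2L)=0.1157
  θ1 = atan2(B,A) + arccos(C/0.3098) = -0.1747
φ2=120.0° → target in arm frame (-0.1295, -0.0592)
  e−x'=0.3095;  (l²−L²−(e−x')²−y'²−z²)/2L = -0.1789
  √(A²+B²)=0.4332;  θ2 = -0.7749+1.9966 ≈ 1.2217
arm 3 (φ=240.0°): x'=0.0135, y'=0.1418
  A cos θ + B sin θ = C:  0.1665·cos θ + -0.3031·sin θ = -0.0073
  γ=atan2(-0.3031,0.1665)=-1.0686;  ψ=arccos(-0.0210)=1.5918;  θ3=γ+ψ≈0.5232

θ₁ = -0.1747, θ₂ = 1.2217, θ₃ = 0.5232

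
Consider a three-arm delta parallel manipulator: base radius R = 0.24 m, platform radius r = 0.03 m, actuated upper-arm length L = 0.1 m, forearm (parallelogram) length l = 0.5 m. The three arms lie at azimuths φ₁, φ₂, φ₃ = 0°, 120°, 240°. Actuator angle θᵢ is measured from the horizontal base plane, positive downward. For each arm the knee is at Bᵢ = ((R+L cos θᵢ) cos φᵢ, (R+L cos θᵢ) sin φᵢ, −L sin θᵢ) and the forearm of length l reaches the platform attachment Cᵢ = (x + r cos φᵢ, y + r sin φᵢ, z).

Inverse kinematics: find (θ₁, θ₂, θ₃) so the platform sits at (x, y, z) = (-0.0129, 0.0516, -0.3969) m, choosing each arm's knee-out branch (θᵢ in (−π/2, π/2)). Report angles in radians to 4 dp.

arm 1 (φ=0.0°): x'=-0.0129, y'=0.0516
  A=0.2229, B=-0.3969, C=(l²−L²−A²−y'²−z²)/(2L)=0.1506
  θ1 = atan2(B,A) + arccos(C/0.4552) = 0.1745
φ2=120.0° → target in arm frame (0.0511, -0.0146)
  e−x'=0.1589;  (l²−L²−(e−x')²−y'²−z²)/2L = 0.2851
  θ2 = atan2(B,A) + arccos(C/0.4275) = -0.3493
φ3=240.0° → target in arm frame (-0.0382, -0.0370)
  A=0.2482, B=-0.3969, C=(l²−L²−A²−y'²−z²)/(2L)=0.0974
  γ=atan2(-0.3969,0.2482)=-1.0119;  ψ=arccos(0.2081)=1.3612;  θ3=γ+ψ≈0.3493

θ₁ = 0.1745, θ₂ = -0.3493, θ₃ = 0.3493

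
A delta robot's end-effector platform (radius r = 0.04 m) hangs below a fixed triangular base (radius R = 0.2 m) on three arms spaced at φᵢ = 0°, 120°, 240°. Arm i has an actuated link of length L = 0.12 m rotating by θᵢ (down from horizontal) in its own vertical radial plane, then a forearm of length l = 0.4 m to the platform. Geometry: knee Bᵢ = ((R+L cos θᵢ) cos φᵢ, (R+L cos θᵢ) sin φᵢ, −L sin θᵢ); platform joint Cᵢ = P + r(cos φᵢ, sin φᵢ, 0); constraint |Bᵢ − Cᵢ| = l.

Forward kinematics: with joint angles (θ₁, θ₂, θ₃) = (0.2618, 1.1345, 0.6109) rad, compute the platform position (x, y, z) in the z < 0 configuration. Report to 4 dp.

(0.0745, -0.0596, -0.3715)

φ1=0.0°: virtual centre (0.2759, 0.0000, -0.0311), radius l
O2 = (0.2107·cos120.0°, 0.2107·sin120.0°, -0.1088) = (-0.1054, 0.1825, -0.1088)
arm 3 at φ=240.0°: e+L cos θ3 = 0.2583;  O3 = (-0.1291, -0.2237, -0.0688)
subtract pairs → two planes through P
plane₁₂: -0.7625x+0.3650y+-0.1554z = -0.0209
det = 0.6368;  x = 0.0179+-0.1525z,  y = -0.0198+0.1072z
quadratic in z: (1.0347)z²+(0.1366)z+(-0.0921)=0, √Δ=0.6322 → z ∈ {-0.3715, 0.2395}; z = -0.3715 (taking z<0)
x = 0.0745, y = -0.0596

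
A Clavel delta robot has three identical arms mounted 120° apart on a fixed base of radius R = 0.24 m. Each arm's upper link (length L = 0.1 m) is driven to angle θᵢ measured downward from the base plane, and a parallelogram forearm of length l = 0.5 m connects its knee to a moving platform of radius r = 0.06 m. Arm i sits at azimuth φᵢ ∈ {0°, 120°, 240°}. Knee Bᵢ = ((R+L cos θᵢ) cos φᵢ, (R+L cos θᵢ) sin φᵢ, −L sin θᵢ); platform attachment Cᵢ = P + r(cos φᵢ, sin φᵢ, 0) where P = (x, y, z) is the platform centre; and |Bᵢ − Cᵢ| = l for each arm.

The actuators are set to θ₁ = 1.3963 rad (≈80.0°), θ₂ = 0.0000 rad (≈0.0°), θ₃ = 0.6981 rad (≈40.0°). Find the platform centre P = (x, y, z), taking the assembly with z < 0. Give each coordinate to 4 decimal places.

arm 1 at φ=0.0°: ρ1 = 0.1974;  centre 1 = (0.1974, 0.0000, -0.0985)
arm 2 at φ=120.0°: ρ2 = 0.2800;  centre 2 = (-0.1400, 0.2425, 0.0000)
centre 3 = (0.2566·cos240.0°, 0.2566·sin240.0°, -0.0643) = (-0.1283, -0.2222, -0.0643)
|centre ₂|²−|centre ₁|² = 0.0297;  |centre ₃|²−|centre ₁|² = 0.0213
[-0.6747 0.4850 0.1970]·P = 0.0297;  [-0.6513 -0.4445 0.0684]·P = 0.0213
Cramer: x(z) = -0.0383+0.1960z;  y(z) = 0.0081-0.1334z
sphere 1 gives Az²+Bz+C=0 with A=1.0562, B=0.1024, C=-0.1847;  B²−4AC=0.7909;  roots -0.4695, 0.3725;  negative root z = -0.4695
x = -0.1303, y = 0.0707

(-0.1303, 0.0707, -0.4695)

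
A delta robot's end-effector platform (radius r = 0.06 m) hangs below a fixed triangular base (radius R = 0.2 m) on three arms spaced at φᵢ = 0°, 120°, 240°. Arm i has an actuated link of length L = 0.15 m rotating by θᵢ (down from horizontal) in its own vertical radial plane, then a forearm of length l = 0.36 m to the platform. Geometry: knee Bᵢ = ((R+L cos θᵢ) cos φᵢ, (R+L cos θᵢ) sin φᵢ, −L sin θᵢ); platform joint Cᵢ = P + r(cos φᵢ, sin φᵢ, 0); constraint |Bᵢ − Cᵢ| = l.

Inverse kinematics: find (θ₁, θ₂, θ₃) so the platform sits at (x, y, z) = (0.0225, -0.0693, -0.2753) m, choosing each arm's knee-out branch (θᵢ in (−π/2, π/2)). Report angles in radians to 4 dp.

rotate P by −φ1: (0.0225, -0.0693, -0.2753)
  e−x'=0.1175;  (l²−L²−(e−x')²−y'²−z²)/2L = 0.0423
  γ=atan2(-0.2753,0.1175)=-1.1674;  ψ=arccos(0.1414)=1.4289;  θ1=γ+ψ≈0.2615
rotate P by −φ2: (-0.0713, 0.0152, -0.2753)
  A cos θ + B sin θ = C:  0.2113·cos θ + -0.2753·sin θ = -0.0452
  γ=atan2(-0.2753,0.2113)=-0.9163;  ψ=arccos(-0.1302)=1.7014;  θ2=γ+ψ≈0.7851
φ3=240.0° → target in arm frame (0.0488, 0.0541)
  A cos θ + B sin θ = C:  0.0912·cos θ + -0.2753·sin θ = 0.0669
  √(A²+B²)=0.2900;  θ3 = -1.2508+1.3382 ≈ 0.0874

θ₁ = 0.2615, θ₂ = 0.7851, θ₃ = 0.0874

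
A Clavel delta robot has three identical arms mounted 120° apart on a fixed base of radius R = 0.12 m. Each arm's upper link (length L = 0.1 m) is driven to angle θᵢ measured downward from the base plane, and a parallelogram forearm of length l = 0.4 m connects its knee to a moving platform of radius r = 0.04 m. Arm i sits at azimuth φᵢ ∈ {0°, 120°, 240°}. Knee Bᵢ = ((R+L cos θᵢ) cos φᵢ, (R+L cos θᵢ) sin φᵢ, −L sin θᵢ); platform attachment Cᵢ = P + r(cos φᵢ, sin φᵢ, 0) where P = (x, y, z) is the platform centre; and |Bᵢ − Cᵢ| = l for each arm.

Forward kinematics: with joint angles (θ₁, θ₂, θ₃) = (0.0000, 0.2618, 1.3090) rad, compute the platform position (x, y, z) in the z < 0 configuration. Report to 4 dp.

φ1=0.0°: virtual centre (0.1800, 0.0000, 0.0000), radius l
φ2=120.0°: virtual centre (-0.0883, 0.1529, -0.0259), radius l
O3 = (0.1059·cos240.0°, 0.1059·sin240.0°, -0.0966) = (-0.0529, -0.0917, -0.0966)
eliminate P² terms by subtracting sphere 1 from 2 and 3
linear system: -0.5366x+0.3059y = -0.0005−-0.0518z; -0.4659x+-0.1834y = -0.0119−-0.1932z
det = 0.2409;  x = 0.0155+-0.2847z,  y = 0.0254+-0.3302z
sphere 1 gives Az²+Bz+C=0 with A=1.1901, B=0.0769, C=-0.1323;  B²−4AC=0.6356;  roots -0.3673, 0.3026;  negative root z = -0.3673
x = 0.1200, y = 0.1466

(0.1200, 0.1466, -0.3673)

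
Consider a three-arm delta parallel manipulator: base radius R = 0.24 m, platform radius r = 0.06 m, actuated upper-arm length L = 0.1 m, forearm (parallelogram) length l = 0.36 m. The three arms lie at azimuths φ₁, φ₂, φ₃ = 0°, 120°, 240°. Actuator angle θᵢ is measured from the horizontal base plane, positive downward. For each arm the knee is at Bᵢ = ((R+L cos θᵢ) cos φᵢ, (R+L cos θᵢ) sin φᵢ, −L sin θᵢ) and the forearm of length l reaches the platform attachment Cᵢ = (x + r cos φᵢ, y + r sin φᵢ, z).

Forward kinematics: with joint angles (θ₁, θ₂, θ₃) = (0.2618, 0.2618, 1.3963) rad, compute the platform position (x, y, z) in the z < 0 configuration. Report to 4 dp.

arm 1 at φ=0.0°: (R−r)+L cos θ1 = 0.2766;  centre 1 = (0.2766, 0.0000, -0.0259)
φ2=120.0°: virtual centre (-0.1383, 0.2395, -0.0259), radius l
φ3=240.0°: virtual centre (-0.0987, -0.1709, -0.0985), radius l
|centre ₂|²−|centre ₁|² = 0.0000;  |centre ₃|²−|centre ₁|² = -0.0285
linear system: -0.8298x+0.4791y = 0.0000−0.0000z; -0.7505x+-0.3418y = -0.0285−-0.1452z
det = 0.6432;  x = 0.0212+-0.1081z,  y = 0.0368+-0.1873z
into |P−centre ₁|² = l²: 1.0468z² + 0.0932z + -0.0624 = 0;  Δ = 0.2699;  z = -0.2927 or 0.2036 → z<0 root = -0.2927
x = 0.0529, y = 0.0916

(0.0529, 0.0916, -0.2927)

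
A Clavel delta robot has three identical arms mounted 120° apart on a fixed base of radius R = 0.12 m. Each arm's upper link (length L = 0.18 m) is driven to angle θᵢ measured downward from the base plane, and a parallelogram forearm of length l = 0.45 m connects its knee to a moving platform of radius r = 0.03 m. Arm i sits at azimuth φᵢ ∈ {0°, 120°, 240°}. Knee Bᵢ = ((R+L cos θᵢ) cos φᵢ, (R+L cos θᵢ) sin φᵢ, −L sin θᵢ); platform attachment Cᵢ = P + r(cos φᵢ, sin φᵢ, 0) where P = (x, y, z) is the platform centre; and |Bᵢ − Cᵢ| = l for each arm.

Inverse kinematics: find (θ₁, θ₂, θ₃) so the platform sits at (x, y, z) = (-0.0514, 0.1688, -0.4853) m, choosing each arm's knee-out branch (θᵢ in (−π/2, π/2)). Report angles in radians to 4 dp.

rotate P by −φ1: (-0.0514, 0.1688, -0.4853)
  e−x'=0.1414;  (l²−L²−(e−x')²−y'²−z²)/2L = -0.3164
  θ1 = atan2(B,A) + arccos(C/0.5055) = 0.9598
arm 2 (φ=120.0°): x'=0.1719, y'=-0.0399
  A=-0.0819, B=-0.4853, C=(l²−L²−A²−y'²−z²)/(2L)=-0.2048
  γ=atan2(-0.4853,-0.0819)=-1.7380;  ψ=arccos(-0.4160)=1.9999;  θ2=γ+ψ≈0.2619
φ3=240.0° → target in arm frame (-0.1205, -0.1289)
  e−x'=0.2105;  (l²−L²−(e−x')²−y'²−z²)/2L = -0.3509
  θ3 = atan2(B,A) + arccos(C/0.5290) = 1.1346

θ₁ = 0.9598, θ₂ = 0.2619, θ₃ = 1.1346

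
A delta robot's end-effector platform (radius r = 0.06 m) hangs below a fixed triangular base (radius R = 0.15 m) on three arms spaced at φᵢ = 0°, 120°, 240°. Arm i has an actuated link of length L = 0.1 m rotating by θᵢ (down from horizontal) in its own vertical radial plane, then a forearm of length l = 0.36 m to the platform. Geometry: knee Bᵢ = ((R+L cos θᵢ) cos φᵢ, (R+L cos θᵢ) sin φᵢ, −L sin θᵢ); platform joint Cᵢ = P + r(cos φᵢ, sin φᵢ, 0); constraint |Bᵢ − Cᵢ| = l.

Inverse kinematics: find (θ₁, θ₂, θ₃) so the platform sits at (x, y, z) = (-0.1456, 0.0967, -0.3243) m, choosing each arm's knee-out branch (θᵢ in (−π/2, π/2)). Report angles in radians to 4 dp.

θ₁ = 1.3086, θ₂ = -0.2622, θ₃ = 0.6976

φ1=0.0° → target in arm frame (-0.1456, 0.0967)
  e−x'=0.2356;  (l²−L²−(e−x')²−y'²−z²)/2L = -0.2521
  γ=atan2(-0.3243,0.2356)=-0.9425;  ψ=arccos(-0.6290)=2.2511;  θ1=γ+ψ≈1.3086
φ2=120.0° → target in arm frame (0.1565, 0.0777)
  A=-0.0665, B=-0.3243, C=(l²−L²−A²−y'²−z²)/(2L)=0.0198
  √(A²+B²)=0.3311;  θ2 = -1.7732+1.5110 ≈ -0.2622
rotate P by −φ3: (-0.0109, -0.1744, -0.3243)
  A cos θ + B sin θ = C:  0.1009·cos θ + -0.3243·sin θ = -0.1310
  γ=atan2(-0.3243,0.1009)=-1.2690;  ψ=arccos(-0.3856)=1.9666;  θ3=γ+ψ≈0.6976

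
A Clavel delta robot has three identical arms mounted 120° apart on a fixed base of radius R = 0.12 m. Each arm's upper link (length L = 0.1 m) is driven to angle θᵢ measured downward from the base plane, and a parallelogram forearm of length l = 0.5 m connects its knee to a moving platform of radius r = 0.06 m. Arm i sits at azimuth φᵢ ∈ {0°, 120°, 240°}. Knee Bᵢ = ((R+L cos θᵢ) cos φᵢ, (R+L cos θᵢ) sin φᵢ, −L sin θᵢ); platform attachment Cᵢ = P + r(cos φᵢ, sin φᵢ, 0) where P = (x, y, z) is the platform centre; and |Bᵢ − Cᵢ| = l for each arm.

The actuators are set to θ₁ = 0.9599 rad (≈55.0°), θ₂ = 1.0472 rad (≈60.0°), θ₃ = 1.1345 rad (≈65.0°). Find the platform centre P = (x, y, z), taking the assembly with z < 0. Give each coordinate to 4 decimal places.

φ1=0.0°: virtual centre (0.1174, 0.0000, -0.0819), radius l
centre 2 = (0.1100·cos120.0°, 0.1100·sin120.0°, -0.0866) = (-0.0550, 0.0953, -0.0866)
centre 3 = (0.1023·cos240.0°, 0.1023·sin240.0°, -0.0906) = (-0.0511, -0.0886, -0.0906)
|centre ₂|²−|centre ₁|² = -0.0009;  |centre ₃|²−|centre ₁|² = -0.0018
[-0.3447 0.1905 -0.0094]·P = -0.0009;  [-0.3370 -0.1771 -0.0174]·P = -0.0018
det = 0.1253;  x = 0.0040+-0.0398z,  y = 0.0026+-0.0228z
into |P−centre ₁|² = l²: 1.0021z² + 0.1727z + -0.2304 = 0;  Δ = 0.9535;  z = -0.5734 or 0.4010 → z<0 root = -0.5734
x = 0.0268, y = 0.0157

(0.0268, 0.0157, -0.5734)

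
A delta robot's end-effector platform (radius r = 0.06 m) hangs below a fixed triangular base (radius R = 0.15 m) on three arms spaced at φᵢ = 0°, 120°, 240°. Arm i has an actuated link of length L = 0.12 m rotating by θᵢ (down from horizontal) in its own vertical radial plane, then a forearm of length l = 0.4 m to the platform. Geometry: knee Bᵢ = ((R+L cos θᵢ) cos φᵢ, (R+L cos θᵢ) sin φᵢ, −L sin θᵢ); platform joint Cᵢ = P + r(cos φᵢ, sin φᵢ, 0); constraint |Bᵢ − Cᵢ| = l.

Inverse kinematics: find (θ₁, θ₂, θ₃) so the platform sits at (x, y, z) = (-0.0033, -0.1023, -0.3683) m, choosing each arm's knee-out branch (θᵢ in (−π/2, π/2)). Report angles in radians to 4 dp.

φ1=0.0° → target in arm frame (-0.0033, -0.1023)
  A=0.0933, B=-0.3683, C=(l²−L²−A²−y'²−z²)/(2L)=-0.0384
  θ1 = atan2(B,A) + arccos(C/0.3799) = 0.3493
rotate P by −φ2: (-0.0869, 0.0540, -0.3683)
  e−x'=0.1769;  (l²−L²−(e−x')²−y'²−z²)/2L = -0.1011
  √(A²+B²)=0.4086;  θ2 = -1.1229+1.8209 ≈ 0.6980
φ3=240.0° → target in arm frame (0.0902, 0.0483)
  e−x'=-0.0002;  (l²−L²−(e−x')²−y'²−z²)/2L = 0.0318
  √(A²+B²)=0.3683;  θ3 = -1.5715+1.4844 ≈ -0.0870

θ₁ = 0.3493, θ₂ = 0.6980, θ₃ = -0.0870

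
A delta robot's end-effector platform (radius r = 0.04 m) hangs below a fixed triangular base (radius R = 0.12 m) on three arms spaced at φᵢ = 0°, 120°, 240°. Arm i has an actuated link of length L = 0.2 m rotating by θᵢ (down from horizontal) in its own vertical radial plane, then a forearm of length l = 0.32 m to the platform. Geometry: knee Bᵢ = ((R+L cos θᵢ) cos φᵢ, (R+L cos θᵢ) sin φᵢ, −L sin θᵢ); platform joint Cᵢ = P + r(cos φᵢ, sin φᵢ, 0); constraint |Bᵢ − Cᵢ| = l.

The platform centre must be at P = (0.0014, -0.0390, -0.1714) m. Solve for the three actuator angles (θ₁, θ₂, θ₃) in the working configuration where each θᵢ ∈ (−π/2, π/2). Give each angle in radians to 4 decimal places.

arm 1 (φ=0.0°): x'=0.0014, y'=-0.0390
  A cos θ + B sin θ = C:  0.0786·cos θ + -0.1714·sin θ = 0.0633
  γ=atan2(-0.1714,0.0786)=-1.1408;  ψ=arccos(0.3357)=1.2284;  θ1=γ+ψ≈0.0876
arm 2 (φ=120.0°): x'=-0.0345, y'=0.0183
  e−x'=0.1145;  (l²−L²−(e−x')²−y'²−z²)/2L = 0.0490
  √(A²+B²)=0.2061;  θ2 = -0.9820+1.3310 ≈ 0.3490
rotate P by −φ3: (0.0331, 0.0207, -0.1714)
  A=0.0469, B=-0.1714, C=(l²−L²−A²−y'²−z²)/(2L)=0.0760
  γ=atan2(-0.1714,0.0469)=-1.3036;  ψ=arccos(0.4275)=1.1290;  θ3=γ+ψ≈-0.1745

θ₁ = 0.0876, θ₂ = 0.3490, θ₃ = -0.1745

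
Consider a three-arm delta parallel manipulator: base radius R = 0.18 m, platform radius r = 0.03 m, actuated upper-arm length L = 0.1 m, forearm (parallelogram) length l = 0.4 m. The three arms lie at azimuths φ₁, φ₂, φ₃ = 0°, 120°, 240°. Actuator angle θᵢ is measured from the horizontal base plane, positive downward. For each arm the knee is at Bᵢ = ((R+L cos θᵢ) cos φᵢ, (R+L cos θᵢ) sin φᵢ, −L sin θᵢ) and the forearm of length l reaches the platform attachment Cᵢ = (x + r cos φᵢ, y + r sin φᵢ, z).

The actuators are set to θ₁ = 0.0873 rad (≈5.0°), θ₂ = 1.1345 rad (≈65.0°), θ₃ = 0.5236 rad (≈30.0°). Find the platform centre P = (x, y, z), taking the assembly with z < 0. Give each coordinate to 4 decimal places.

(0.0814, -0.0628, -0.3661)

O1 = (0.2496·cos0.0°, 0.2496·sin0.0°, -0.0087) = (0.2496, 0.0000, -0.0087)
arm 2 at φ=120.0°: ρ2 = 0.1923;  O2 = (-0.0961, 0.1665, -0.0906)
φ3=240.0°: virtual centre (-0.1183, -0.2049, -0.0500), radius l
subtract pairs → two planes through P
plane₁₂: -0.6915x+0.3330y+-0.1638z = -0.0172
det = 0.5284;  x = 0.0158+-0.1791z,  y = -0.0189+0.1201z
into |P−O₁|² = l²: 1.0465z² + 0.0967z + -0.1049 = 0;  Δ = 0.4485;  z = -0.3661 or 0.2738 → z<0 root = -0.3661
x = 0.0814, y = -0.0628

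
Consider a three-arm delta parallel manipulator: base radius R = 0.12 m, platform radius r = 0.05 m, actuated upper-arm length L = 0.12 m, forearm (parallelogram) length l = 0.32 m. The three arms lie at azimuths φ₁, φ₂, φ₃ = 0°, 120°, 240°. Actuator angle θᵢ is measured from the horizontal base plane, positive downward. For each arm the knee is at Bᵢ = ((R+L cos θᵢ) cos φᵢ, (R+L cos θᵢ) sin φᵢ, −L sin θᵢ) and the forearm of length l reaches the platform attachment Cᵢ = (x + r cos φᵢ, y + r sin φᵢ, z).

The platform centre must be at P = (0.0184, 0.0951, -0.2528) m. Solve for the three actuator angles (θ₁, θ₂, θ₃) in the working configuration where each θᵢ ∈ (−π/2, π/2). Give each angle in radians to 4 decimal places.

θ₁ = 0.0000, θ₂ = -0.3493, θ₃ = 0.6105

φ1=0.0° → target in arm frame (0.0184, 0.0951)
  A cos θ + B sin θ = C:  0.0516·cos θ + -0.2528·sin θ = 0.0516
  √(A²+B²)=0.2580;  θ1 = -1.3694+1.3694 ≈ 0.0000
rotate P by −φ2: (0.0732, -0.0635, -0.2528)
  A cos θ + B sin θ = C:  -0.0032·cos θ + -0.2528·sin θ = 0.0835
  γ=atan2(-0.2528,-0.0032)=-1.5833;  ψ=arccos(0.3305)=1.2340;  θ2=γ+ψ≈-0.3493
rotate P by −φ3: (-0.0916, -0.0316, -0.2528)
  A=0.1616, B=-0.2528, C=(l²−L²−A²−y'²−z²)/(2L)=-0.0125
  γ=atan2(-0.2528,0.1616)=-1.0021;  ψ=arccos(-0.0418)=1.6126;  θ3=γ+ψ≈0.6105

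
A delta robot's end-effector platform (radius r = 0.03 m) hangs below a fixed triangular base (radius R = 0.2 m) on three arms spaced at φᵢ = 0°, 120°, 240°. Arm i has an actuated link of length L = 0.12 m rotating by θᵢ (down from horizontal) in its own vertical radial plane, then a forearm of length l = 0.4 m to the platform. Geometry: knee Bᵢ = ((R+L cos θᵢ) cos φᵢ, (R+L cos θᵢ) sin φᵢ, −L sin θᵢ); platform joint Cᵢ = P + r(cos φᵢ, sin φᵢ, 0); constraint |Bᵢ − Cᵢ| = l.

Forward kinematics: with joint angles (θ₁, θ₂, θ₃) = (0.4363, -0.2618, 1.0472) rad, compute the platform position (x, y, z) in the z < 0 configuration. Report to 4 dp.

(0.0045, 0.1174, -0.3172)

arm 1 at φ=0.0°: e+L cos θ1 = 0.2788;  O1 = (0.2788, 0.0000, -0.0507)
φ2=120.0°: virtual centre (-0.1430, 0.2476, 0.0311), radius l
arm 3 at φ=240.0°: e+L cos θ3 = 0.2300;  O3 = (-0.1150, -0.1992, -0.1039)
subtract pairs → two planes through P
[-0.8434 0.4952 0.1635]·P = 0.0024;  [-0.7875 -0.3984 -0.1064]·P = -0.0166
Cramer: x(z) = 0.0100+0.0171z;  y(z) = 0.0219-0.3010z
into |P−O₁|² = l²: 1.0909z² + 0.0790z + -0.0847 = 0;  Δ = 0.3759;  z = -0.3172 or 0.2448 → z<0 root = -0.3172
x = 0.0045, y = 0.1174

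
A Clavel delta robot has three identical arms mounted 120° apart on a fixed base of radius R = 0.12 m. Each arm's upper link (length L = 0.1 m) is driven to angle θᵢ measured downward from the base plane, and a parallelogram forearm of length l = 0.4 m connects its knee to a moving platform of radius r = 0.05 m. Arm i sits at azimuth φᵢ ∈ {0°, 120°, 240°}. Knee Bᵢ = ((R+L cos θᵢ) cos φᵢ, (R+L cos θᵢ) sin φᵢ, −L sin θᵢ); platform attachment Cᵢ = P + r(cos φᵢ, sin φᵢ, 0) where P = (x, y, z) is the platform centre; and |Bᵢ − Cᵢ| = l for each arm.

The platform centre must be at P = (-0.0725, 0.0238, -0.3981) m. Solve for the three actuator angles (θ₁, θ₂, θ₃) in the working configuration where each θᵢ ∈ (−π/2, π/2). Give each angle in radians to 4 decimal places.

θ₁ = 0.6983, θ₂ = 0.1746, θ₃ = 0.3491

arm 1 (φ=0.0°): x'=-0.0725, y'=0.0238
  e−x'=0.1425;  (l²−L²−(e−x')²−y'²−z²)/2L = -0.1468
  √(A²+B²)=0.4228;  θ1 = -1.2271+1.9253 ≈ 0.6983
φ2=120.0° → target in arm frame (0.0569, 0.0509)
  e−x'=0.0131;  (l²−L²−(e−x')²−y'²−z²)/2L = -0.0562
  γ=atan2(-0.3981,0.0131)=-1.5378;  ψ=arccos(-0.1412)=1.7124;  θ2=γ+ψ≈0.1746
arm 3 (φ=240.0°): x'=0.0156, y'=-0.0747
  A=0.0544, B=-0.3981, C=(l²−L²−A²−y'²−z²)/(2L)=-0.0851
  θ3 = atan2(B,A) + arccos(C/0.4018) = 0.3491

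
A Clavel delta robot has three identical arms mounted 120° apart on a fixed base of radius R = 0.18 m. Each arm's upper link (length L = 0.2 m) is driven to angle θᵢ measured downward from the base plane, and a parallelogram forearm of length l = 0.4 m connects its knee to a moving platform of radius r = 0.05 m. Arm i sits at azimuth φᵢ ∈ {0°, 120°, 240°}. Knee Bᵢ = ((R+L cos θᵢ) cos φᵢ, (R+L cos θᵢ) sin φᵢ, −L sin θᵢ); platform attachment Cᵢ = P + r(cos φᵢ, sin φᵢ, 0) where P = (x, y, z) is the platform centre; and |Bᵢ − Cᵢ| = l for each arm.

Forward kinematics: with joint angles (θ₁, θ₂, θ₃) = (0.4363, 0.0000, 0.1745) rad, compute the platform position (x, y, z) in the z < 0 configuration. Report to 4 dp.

φ1=0.0°: virtual centre (0.3113, 0.0000, -0.0845), radius l
arm 2 at φ=120.0°: e+L cos θ2 = 0.3300;  S2 = (-0.1650, 0.2858, 0.0000)
arm 3 at φ=240.0°: e+L cos θ3 = 0.3270;  S3 = (-0.1635, -0.2832, -0.0347)
eliminate P² terms by subtracting sphere 1 from 2 and 3
[-0.9525 0.5716 0.1690]·P = 0.0049;  [-0.9495 -0.5663 0.0996]·P = 0.0041
Cramer: x(z) = -0.0047+0.1411z;  y(z) = 0.0007-0.0607z
quadratic in z: (1.0236)z²+(0.0798)z+(-0.0530)=0, √Δ=0.4727 → z ∈ {-0.2699, 0.1919}; z = -0.2699 (taking z<0)
x = -0.0428, y = 0.0171

(-0.0428, 0.0171, -0.2699)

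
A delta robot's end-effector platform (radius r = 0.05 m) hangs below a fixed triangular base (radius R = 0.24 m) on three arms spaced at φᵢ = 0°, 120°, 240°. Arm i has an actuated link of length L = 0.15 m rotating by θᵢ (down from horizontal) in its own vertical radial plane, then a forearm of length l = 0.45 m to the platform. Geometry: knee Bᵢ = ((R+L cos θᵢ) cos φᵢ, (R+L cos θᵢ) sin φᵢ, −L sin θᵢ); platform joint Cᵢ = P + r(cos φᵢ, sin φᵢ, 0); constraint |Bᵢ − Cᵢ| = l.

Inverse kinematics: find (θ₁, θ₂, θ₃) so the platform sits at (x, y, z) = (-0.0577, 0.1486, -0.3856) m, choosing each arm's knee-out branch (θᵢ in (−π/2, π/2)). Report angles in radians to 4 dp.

φ1=0.0° → target in arm frame (-0.0577, 0.1486)
  A cos θ + B sin θ = C:  0.2477·cos θ + -0.3856·sin θ = -0.1737
  θ1 = atan2(B,A) + arccos(C/0.4583) = 0.9598
rotate P by −φ2: (0.1575, -0.0243, -0.3856)
  e−x'=0.0325;  (l²−L²−(e−x')²−y'²−z²)/2L = 0.0989
  θ2 = atan2(B,A) + arccos(C/0.3870) = -0.1744
rotate P by −φ3: (-0.0998, -0.1243, -0.3856)
  e−x'=0.2898;  (l²−L²−(e−x')²−y'²−z²)/2L = -0.2271
  γ=atan2(-0.3856,0.2898)=-0.9262;  ψ=arccos(-0.4708)=2.0610;  θ3=γ+ψ≈1.1348

θ₁ = 0.9598, θ₂ = -0.1744, θ₃ = 1.1348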